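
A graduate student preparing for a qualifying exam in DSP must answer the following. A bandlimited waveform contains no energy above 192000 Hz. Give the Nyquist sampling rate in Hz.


The Nyquist rate is twice the maximum frequency component.
fs_min = 2 * fmax
      = 2 * 192000
      = 384000 Hz

384000


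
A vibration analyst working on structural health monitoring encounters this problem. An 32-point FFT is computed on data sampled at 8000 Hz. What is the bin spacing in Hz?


DFT frequency resolution:
df = fs / N
   = 8000 / 32
   = 250.0 Hz

250.0 Hz


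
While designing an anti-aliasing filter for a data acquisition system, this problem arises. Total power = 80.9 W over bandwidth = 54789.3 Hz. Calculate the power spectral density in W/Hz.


Power spectral density:
PSD = P / BW
    = 80.9 / 54789.3
    = 0.00147657 W/Hz

0.00147657 W/Hz


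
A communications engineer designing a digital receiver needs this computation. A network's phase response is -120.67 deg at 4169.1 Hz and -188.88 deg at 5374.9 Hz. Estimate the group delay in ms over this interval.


Group delay from phase difference:
tau = -d(phi)/d(omega)
d(phi) = -68.21 deg = -1.190489 rad
d(omega) = 2*pi*(5374.9 - 4169.1) = 7576.2648 rad/s
tau = -(-1.190489) / 7576.2648
    = 0.1571 ms

0.1571 ms


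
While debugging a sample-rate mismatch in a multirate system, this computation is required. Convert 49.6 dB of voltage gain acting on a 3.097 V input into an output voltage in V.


Output voltage from dB gain:
V_out = V_in * 10^(gain_dB / 20)
      = 3.097 * 10^(49.6 / 20)
      = 3.097 * 301.995172
      = 935.279 V

935.279 V


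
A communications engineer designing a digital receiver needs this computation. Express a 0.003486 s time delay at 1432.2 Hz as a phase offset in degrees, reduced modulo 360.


Phase shift from frequency and time delay:
phi = 360 * f * t_delay
    = 360 * 1432.2 * 0.003486
    = 1797.35 degrees
    mod 360 = 357.35 degrees

357.35 degrees


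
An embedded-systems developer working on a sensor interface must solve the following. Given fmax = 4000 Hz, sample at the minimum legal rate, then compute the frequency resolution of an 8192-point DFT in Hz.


Step 1 — Nyquist sampling rate:
fs = 2 * fmax = 2 * 4000 = 8000 Hz

Step 2 — DFT bin spacing:
df = fs / N = 8000 / 8192 = 0.9766 Hz

0.9766 Hz


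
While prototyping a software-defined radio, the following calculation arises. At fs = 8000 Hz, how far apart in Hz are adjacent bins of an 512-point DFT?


DFT frequency resolution:
df = fs / N
   = 8000 / 512
   = 15.625 Hz

15.625 Hz


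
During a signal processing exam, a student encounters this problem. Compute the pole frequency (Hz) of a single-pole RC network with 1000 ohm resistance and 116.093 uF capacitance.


Cutoff frequency of a first-order RC filter:
fc = 1 / (2 * pi * R * C)
C = 116.093 uF = 0.000116093 F
fc = 1 / (2 * pi * 1000 * 0.000116093)
   = 1 / 0.7294338318664
   = 1.370926 Hz

1.370926 Hz


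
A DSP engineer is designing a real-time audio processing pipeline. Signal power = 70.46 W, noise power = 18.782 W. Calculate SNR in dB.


SNR in decibels:
SNR = 10 * log10(Ps / Pn)
    = 10 * log10(70.46 / 18.782)
    = 10 * log10(3.7515)
    = 10 * 0.5742
    = 5.74 dB

5.74 dB


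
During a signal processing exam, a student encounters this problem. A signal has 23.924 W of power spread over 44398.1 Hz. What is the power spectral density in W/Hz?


Power spectral density:
PSD = P / BW
    = 23.924 / 44398.1
    = 0.00053885 W/Hz

0.00053885 W/Hz


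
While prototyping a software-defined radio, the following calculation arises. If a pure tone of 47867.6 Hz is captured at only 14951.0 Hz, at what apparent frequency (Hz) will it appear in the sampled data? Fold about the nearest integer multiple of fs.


Compute the nearest integer multiple of fs to the signal:
n = round(47867.6 / 14951.0) = 3
f_alias = |47867.6 - 3 * 14951.0|
        = |47867.6 - 44853.0|
        = 3014.6 Hz

3014.6


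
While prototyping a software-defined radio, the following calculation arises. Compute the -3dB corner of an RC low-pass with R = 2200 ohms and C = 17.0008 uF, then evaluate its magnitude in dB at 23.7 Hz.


Step 1 — cutoff frequency:
fc = 1 / (2*pi*R*C)
C = 17.0008 uF = 1.70008e-05 F
fc = 1 / (2*pi*2200*1.70008e-05)
   = 4.25528 Hz

Step 2 — magnitude at f = 23.7 Hz:
|H(f)| = 1 / sqrt(1 + (f/fc)^2)
f/fc = 23.7 / 4.25528 = 5.569551
|H| = 1 / sqrt(1 + 31.019898) = 0.1767218
|H|_dB = 20*log10(0.1767218) = -15.05 dB

fc = 4.25528 Hz; |H(23.7 Hz)| = -15.05 dB


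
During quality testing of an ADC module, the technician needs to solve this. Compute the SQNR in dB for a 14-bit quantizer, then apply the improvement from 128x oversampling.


Step 1 — baseline SQNR at Nyquist:
SQNR_base = 6.02*N + 1.76
          = 6.02*14 + 1.76
          = 86.04 dB

Step 2 — oversampling processing gain:
G = 10*log10(OSR) = 10*log10(128) = 21.07 dB

Step 3 — total:
SQNR_total = 86.04 + 21.07 = 107.11 dB

Base SQNR = 86.04 dB; oversampled SQNR = 107.11 dB


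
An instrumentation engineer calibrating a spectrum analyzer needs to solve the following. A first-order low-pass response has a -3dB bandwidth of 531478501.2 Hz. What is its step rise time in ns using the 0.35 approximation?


Rise time from bandwidth relationship:
tr = 0.35 / BW
   = 0.35 / 531478501.2
   = 6.585402781e-10 s
   = 0.6585 ns

0.6585 ns


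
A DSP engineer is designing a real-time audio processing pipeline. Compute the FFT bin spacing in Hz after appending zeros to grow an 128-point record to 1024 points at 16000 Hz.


Frequency resolution after zero-padding:
N_padded = 128 * 8 = 1024
df = fs / N_padded
   = 16000 / 1024
   = 15.625 Hz

15.625 Hz


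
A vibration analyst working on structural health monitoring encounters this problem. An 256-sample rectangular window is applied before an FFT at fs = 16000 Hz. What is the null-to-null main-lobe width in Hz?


Main lobe width for a rectangular window:
Width = 2 * fs / N
      = 2 * 16000 / 256
      = 32000 / 256
      = 125.0 Hz

125.0 Hz


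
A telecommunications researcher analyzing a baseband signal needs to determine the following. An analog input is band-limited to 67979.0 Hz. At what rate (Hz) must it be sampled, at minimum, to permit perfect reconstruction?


The Nyquist rate is twice the maximum frequency component.
fs_min = 2 * fmax
      = 2 * 67979.0
      = 135958.0 Hz

135958.0


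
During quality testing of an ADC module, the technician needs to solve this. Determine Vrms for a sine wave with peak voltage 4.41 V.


RMS voltage for a sinusoidal waveform:
V_rms = V_peak / sqrt(2)
      = 4.41 / 1.414214
      = 3.118 V

3.118 V


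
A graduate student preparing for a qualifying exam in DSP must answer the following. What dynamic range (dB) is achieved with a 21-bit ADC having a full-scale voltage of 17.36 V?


Dynamic range from full-scale to LSB:
V_min = V_max / 2^bits = 17.36 / 2^21
DR = 20 * log10(V_max / V_min)
   = 20 * log10(2^21)
   = 20 * 21 * log10(2)
   = 126.43 dB

126.43 dB


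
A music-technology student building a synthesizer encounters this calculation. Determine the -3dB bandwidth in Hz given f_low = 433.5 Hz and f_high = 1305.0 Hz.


Bandwidth is the difference of -3dB frequencies:
BW = f_high - f_low
   = 1305.0 - 433.5
   = 871.5 Hz

871.5 Hz


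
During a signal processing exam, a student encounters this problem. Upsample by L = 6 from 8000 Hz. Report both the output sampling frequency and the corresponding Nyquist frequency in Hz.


Step 1 — output sample rate after interpolation by L:
fs_out = L * fs_in = 6 * 8000 = 48000 Hz

Step 2 — Nyquist frequency of the output stream:
f_Nyq = fs_out / 2 = 48000 / 2 = 24000.0 Hz

fs_out = 48000 Hz; f_Nyquist = 24000.0 Hz


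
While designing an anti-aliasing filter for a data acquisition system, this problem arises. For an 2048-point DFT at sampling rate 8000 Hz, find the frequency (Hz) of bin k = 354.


Frequency of DFT bin k:
f_k = k * fs / N
    = 354 * 8000 / 2048
    = 2832000 / 2048
    = 1382.812 Hz

1382.812 Hz


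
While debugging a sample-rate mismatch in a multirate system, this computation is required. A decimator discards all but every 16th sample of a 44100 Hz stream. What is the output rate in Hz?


Decimation reduces the sample rate:
fs_out = fs_in / M
       = 44100 / 16
       = 2756.25 Hz

2756.25 Hz


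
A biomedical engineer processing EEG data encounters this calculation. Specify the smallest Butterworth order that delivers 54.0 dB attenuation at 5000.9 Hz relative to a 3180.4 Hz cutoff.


Butterworth filter order formula:
n = log10(10^(A/10) - 1) / (2 * log10(f_stop/f_pass))
10^(54.0/10) - 1 = 251187.6432
f_stop/f_pass = 5000.9 / 3180.4 = 1.5724
n = 13.7358 -> ceil = 14

14


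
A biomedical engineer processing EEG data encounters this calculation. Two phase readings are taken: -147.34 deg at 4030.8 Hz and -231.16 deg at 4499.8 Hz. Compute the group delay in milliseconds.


Group delay from phase difference:
tau = -d(phi)/d(omega)
d(phi) = -83.82 deg = -1.462935 rad
d(omega) = 2*pi*(4499.8 - 4030.8) = 2946.8139 rad/s
tau = -(-1.462935) / 2946.8139
    = 0.4964 ms

0.4964 ms


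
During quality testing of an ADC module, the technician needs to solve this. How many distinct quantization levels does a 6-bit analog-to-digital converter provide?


Number of quantization levels = 2^N
= 2^6
= 64

64


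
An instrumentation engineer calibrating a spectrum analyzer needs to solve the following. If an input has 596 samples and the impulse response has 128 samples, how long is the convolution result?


Linear convolution output length:
L = N + M - 1
  = 596 + 128 - 1
  = 723 samples

723


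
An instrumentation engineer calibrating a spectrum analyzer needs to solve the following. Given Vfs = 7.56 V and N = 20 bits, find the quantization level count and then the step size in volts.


Step 1 — number of quantization levels:
L = 2^N = 2^20 = 1048576

Step 2 — LSB step size:
delta = Vfs / L
      = 7.56 / 1048576
      = 7.21e-06 V

Levels = 1048576; step size = 7.21e-06 V


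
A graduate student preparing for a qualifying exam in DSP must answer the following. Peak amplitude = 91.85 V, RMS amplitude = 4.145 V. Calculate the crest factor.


Crest factor is the ratio of peak to RMS:
CF = V_peak / V_rms
   = 91.85 / 4.145
   = 22.1592

22.1592


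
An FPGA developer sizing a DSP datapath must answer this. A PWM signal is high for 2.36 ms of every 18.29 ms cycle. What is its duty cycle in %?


Duty cycle as a percentage:
DC = (t_on / T) * 100
   = (2.36 / 18.29) * 100
   = 0.129032 * 100
   = 12.9 %

12.9 %


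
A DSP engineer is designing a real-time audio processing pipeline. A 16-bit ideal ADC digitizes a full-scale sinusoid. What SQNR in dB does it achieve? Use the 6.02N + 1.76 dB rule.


Theoretical SNR for a full-scale sinusoid:
SNR = 6.02 * N + 1.76
    = 6.02 * 16 + 1.76
    = 96.32 + 1.76
    = 98.08 dB

98.08 dB


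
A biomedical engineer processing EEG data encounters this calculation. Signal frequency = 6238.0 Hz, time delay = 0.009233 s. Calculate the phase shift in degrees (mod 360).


Phase shift from frequency and time delay:
phi = 360 * f * t_delay
    = 360 * 6238.0 * 0.009233
    = 20734.36 degrees
    mod 360 = 214.36 degrees

214.36 degrees


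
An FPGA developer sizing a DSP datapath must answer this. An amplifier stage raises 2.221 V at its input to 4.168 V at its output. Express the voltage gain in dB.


Voltage gain in dB:
G = 20 * log10(Vout / Vin)
  = 20 * log10(4.168 / 2.221)
  = 20 * log10(1.876632)
  = 20 * 0.273379
  = 5.47 dB

5.47 dB


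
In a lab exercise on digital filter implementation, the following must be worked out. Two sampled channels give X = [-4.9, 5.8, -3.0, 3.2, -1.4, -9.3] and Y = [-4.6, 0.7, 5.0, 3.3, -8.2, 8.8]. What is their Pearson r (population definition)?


Pearson correlation coefficient (population):
r = cov(X,Y) / (std(X) * std(Y))
Mean X = -1.6, Mean Y = 0.8333
Cov(X,Y) = -6.7
Std(X) = 4.999667, Std(Y) = 5.745336
r = -0.2332

-0.2332


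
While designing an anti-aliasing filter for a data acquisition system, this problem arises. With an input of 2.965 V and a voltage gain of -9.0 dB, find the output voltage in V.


Output voltage from dB gain:
V_out = V_in * 10^(gain_dB / 20)
      = 2.965 * 10^(-9.0 / 20)
      = 2.965 * 0.354813
      = 1.052 V

1.052 V


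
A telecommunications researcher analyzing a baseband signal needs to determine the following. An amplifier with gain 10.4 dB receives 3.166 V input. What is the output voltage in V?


Output voltage from dB gain:
V_out = V_in * 10^(gain_dB / 20)
      = 3.166 * 10^(10.4 / 20)
      = 3.166 * 3.311311
      = 10.4836 V

10.4836 V


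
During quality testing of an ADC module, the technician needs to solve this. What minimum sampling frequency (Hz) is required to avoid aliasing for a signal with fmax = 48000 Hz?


The Nyquist rate is twice the maximum frequency component.
fs_min = 2 * fmax
      = 2 * 48000
      = 96000 Hz

96000


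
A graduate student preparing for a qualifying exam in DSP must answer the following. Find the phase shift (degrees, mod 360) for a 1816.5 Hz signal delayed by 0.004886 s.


Phase shift from frequency and time delay:
phi = 360 * f * t_delay
    = 360 * 1816.5 * 0.004886
    = 3195.15 degrees
    mod 360 = 315.15 degrees

315.15 degrees


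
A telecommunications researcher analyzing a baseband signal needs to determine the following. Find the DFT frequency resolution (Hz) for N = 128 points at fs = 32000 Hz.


DFT frequency resolution:
df = fs / N
   = 32000 / 128
   = 250.0 Hz

250.0 Hz


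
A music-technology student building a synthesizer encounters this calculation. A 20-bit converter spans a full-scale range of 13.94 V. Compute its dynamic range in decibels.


Dynamic range from full-scale to LSB:
V_min = V_max / 2^bits = 13.94 / 2^20
DR = 20 * log10(V_max / V_min)
   = 20 * log10(2^20)
   = 20 * 20 * log10(2)
   = 120.41 dB

120.41 dB


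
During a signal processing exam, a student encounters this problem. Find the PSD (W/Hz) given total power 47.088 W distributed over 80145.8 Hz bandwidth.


Power spectral density:
PSD = P / BW
    = 47.088 / 80145.8
    = 0.00058753 W/Hz

0.00058753 W/Hz


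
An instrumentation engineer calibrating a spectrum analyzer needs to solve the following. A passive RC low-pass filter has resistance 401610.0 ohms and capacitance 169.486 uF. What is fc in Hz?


Cutoff frequency of a first-order RC filter:
fc = 1 / (2 * pi * R * C)
C = 169.486 uF = 0.000169486 F
fc = 1 / (2 * pi * 401610.0 * 0.000169486)
   = 1 / 427.67928622046
   = 0.002338 Hz

0.002338 Hz


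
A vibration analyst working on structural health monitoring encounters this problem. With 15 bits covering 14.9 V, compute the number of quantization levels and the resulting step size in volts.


Step 1 — number of quantization levels:
L = 2^N = 2^15 = 32768

Step 2 — LSB step size:
delta = Vfs / L
      = 14.9 / 32768
      = 0.00045471 V

Levels = 32768; step size = 0.00045471 V


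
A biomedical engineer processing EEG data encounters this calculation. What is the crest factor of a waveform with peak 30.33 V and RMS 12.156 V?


Crest factor is the ratio of peak to RMS:
CF = V_peak / V_rms
   = 30.33 / 12.156
   = 2.4951

2.4951


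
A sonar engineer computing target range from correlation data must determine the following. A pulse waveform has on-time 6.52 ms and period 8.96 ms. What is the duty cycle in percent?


Duty cycle as a percentage:
DC = (t_on / T) * 100
   = (6.52 / 8.96) * 100
   = 0.727679 * 100
   = 72.77 %

72.77 %


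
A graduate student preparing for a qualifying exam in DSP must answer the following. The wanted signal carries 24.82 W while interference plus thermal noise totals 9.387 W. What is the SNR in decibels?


SNR in decibels:
SNR = 10 * log10(Ps / Pn)
    = 10 * log10(24.82 / 9.387)
    = 10 * log10(2.6441)
    = 10 * 0.4223
    = 4.22 dB

4.22 dB


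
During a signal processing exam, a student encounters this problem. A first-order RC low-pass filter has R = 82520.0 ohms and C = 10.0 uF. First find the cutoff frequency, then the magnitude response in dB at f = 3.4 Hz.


Step 1 — cutoff frequency:
fc = 1 / (2*pi*R*C)
C = 10.0 uF = 1e-05 F
fc = 1 / (2*pi*82520.0*1e-05)
   = 0.192868 Hz

Step 2 — magnitude at f = 3.4 Hz:
|H(f)| = 1 / sqrt(1 + (f/fc)^2)
f/fc = 3.4 / 0.192868 = 17.628637
|H| = 1 / sqrt(1 + 310.768842) = 0.0566348
|H|_dB = 20*log10(0.0566348) = -24.94 dB

fc = 0.192868 Hz; |H(3.4 Hz)| = -24.94 dB


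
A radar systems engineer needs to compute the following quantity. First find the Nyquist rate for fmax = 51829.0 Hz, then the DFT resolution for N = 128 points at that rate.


Step 1 — Nyquist sampling rate:
fs = 2 * fmax = 2 * 51829.0 = 103658.0 Hz

Step 2 — DFT bin spacing:
df = fs / N = 103658.0 / 128 = 809.8281 Hz

809.8281 Hz


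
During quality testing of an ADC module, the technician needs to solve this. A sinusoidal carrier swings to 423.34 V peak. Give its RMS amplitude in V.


RMS voltage for a sinusoidal waveform:
V_rms = V_peak / sqrt(2)
      = 423.34 / 1.414214
      = 299.347 V

299.347 V


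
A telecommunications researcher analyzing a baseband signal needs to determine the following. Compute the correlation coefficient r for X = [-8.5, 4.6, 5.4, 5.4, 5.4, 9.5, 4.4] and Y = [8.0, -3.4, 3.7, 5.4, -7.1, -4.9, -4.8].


Pearson correlation coefficient (population):
r = cov(X,Y) / (std(X) * std(Y))
Mean X = 3.7429, Mean Y = -0.4429
Cov(X,Y) = -18.415306
Std(X) = 5.243188, Std(Y) = 5.535562
r = -0.6345

-0.6345


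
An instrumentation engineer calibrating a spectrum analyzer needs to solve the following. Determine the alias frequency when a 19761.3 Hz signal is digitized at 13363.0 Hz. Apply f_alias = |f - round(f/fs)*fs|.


Compute the nearest integer multiple of fs to the signal:
n = round(19761.3 / 13363.0) = 1
f_alias = |19761.3 - 1 * 13363.0|
        = |19761.3 - 13363.0|
        = 6398.3 Hz

6398.3


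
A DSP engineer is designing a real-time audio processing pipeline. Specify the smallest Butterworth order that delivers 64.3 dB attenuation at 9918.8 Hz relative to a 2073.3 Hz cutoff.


Butterworth filter order formula:
n = log10(10^(A/10) - 1) / (2 * log10(f_stop/f_pass))
10^(64.3/10) - 1 = 2691533.8039
f_stop/f_pass = 9918.8 / 2073.3 = 4.7841
n = 4.7294 -> ceil = 5

5


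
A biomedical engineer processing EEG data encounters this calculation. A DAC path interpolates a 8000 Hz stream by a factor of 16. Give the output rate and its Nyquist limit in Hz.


Step 1 — output sample rate after interpolation by L:
fs_out = L * fs_in = 16 * 8000 = 128000 Hz

Step 2 — Nyquist frequency of the output stream:
f_Nyq = fs_out / 2 = 128000 / 2 = 64000.0 Hz

fs_out = 128000 Hz; f_Nyquist = 64000.0 Hz


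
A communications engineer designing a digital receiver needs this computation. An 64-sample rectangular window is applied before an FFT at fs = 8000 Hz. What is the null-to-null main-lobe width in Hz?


Main lobe width for a rectangular window:
Width = 2 * fs / N
      = 2 * 8000 / 64
      = 16000 / 64
      = 250.0 Hz

250.0 Hz


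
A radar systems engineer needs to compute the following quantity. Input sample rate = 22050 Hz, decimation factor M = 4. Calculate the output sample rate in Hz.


Decimation reduces the sample rate:
fs_out = fs_in / M
       = 22050 / 4
       = 5512.5 Hz

5512.5 Hz


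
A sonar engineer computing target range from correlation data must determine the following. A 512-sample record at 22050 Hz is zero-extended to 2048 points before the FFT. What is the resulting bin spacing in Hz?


Frequency resolution after zero-padding:
N_padded = 512 * 4 = 2048
df = fs / N_padded
   = 22050 / 2048
   = 10.7666 Hz

10.7666 Hz


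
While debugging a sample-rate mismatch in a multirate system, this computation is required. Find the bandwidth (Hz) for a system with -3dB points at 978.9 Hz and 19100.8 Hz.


Bandwidth is the difference of -3dB frequencies:
BW = f_high - f_low
   = 19100.8 - 978.9
   = 18121.9 Hz

18121.9 Hz


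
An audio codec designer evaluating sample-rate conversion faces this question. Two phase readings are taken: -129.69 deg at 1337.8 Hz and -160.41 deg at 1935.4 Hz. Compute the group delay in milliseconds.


Group delay from phase difference:
tau = -d(phi)/d(omega)
d(phi) = -30.72 deg = -0.536165 rad
d(omega) = 2*pi*(1935.4 - 1337.8) = 3754.8315 rad/s
tau = -(-0.536165) / 3754.8315
    = 0.1428 ms

0.1428 ms


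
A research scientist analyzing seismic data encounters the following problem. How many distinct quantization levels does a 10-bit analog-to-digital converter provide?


Number of quantization levels = 2^N
= 2^10
= 1024

1024


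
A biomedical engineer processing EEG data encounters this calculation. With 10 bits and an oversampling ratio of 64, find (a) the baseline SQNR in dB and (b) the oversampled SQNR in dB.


Step 1 — baseline SQNR at Nyquist:
SQNR_base = 6.02*N + 1.76
          = 6.02*10 + 1.76
          = 61.96 dB

Step 2 — oversampling processing gain:
G = 10*log10(OSR) = 10*log10(64) = 18.06 dB

Step 3 — total:
SQNR_total = 61.96 + 18.06 = 80.02 dB

Base SQNR = 61.96 dB; oversampled SQNR = 80.02 dB


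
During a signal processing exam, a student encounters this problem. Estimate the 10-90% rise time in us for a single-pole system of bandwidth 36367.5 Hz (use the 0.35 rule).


Rise time from bandwidth relationship:
tr = 0.35 / BW
   = 0.35 / 36367.5
   = 9.623977452e-06 s
   = 9.624 us

9.624 us


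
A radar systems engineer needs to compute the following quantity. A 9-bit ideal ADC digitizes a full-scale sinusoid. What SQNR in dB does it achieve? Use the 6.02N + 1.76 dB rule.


Theoretical SNR for a full-scale sinusoid:
SNR = 6.02 * N + 1.76
    = 6.02 * 9 + 1.76
    = 54.18 + 1.76
    = 55.94 dB

55.94 dB


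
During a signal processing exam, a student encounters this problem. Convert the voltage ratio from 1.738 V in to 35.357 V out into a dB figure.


Voltage gain in dB:
G = 20 * log10(Vout / Vin)
  = 20 * log10(35.357 / 1.738)
  = 20 * log10(20.343498)
  = 20 * 1.308426
  = 26.17 dB

26.17 dB


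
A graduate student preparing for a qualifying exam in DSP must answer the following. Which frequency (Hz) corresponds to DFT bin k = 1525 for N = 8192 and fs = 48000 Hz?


Frequency of DFT bin k:
f_k = k * fs / N
    = 1525 * 48000 / 8192
    = 73200000 / 8192
    = 8935.547 Hz

8935.547 Hz


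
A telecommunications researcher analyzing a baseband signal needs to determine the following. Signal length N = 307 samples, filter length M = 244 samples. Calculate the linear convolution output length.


Linear convolution output length:
L = N + M - 1
  = 307 + 244 - 1
  = 550 samples

550


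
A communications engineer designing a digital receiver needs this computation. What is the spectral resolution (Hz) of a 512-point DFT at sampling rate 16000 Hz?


DFT frequency resolution:
df = fs / N
   = 16000 / 512
   = 31.25 Hz

31.25 Hz


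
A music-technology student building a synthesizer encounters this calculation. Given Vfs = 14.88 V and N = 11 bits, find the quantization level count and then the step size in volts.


Step 1 — number of quantization levels:
L = 2^N = 2^11 = 2048

Step 2 — LSB step size:
delta = Vfs / L
      = 14.88 / 2048
      = 0.00726563 V

Levels = 2048; step size = 0.00726563 V


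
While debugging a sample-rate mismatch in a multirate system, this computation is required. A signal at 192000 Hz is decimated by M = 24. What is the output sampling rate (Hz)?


Decimation reduces the sample rate:
fs_out = fs_in / M
       = 192000 / 24
       = 8000.0 Hz

8000.0 Hz


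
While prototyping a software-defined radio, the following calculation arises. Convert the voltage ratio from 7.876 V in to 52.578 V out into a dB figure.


Voltage gain in dB:
G = 20 * log10(Vout / Vin)
  = 20 * log10(52.578 / 7.876)
  = 20 * log10(6.675724)
  = 20 * 0.824498
  = 16.49 dB

16.49 dB


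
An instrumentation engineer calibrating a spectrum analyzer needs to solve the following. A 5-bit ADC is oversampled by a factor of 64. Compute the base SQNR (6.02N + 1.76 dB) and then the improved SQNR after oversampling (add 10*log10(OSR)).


Step 1 — baseline SQNR at Nyquist:
SQNR_base = 6.02*N + 1.76
          = 6.02*5 + 1.76
          = 31.86 dB

Step 2 — oversampling processing gain:
G = 10*log10(OSR) = 10*log10(64) = 18.06 dB

Step 3 — total:
SQNR_total = 31.86 + 18.06 = 49.92 dB

Base SQNR = 31.86 dB; oversampled SQNR = 49.92 dB


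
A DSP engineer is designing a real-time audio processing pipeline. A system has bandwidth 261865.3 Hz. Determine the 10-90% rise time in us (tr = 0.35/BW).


Rise time from bandwidth relationship:
tr = 0.35 / BW
   = 0.35 / 261865.3
   = 1.33656502e-06 s
   = 1.3366 us

1.3366 us


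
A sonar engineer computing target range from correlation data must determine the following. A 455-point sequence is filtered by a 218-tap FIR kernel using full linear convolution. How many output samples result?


Linear convolution output length:
L = N + M - 1
  = 455 + 218 - 1
  = 672 samples

672


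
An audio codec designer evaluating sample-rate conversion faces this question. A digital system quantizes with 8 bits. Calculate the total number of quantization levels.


Number of quantization levels = 2^N
= 2^8
= 256

256


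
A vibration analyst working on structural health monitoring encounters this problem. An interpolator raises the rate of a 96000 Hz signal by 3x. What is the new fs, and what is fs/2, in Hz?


Step 1 — output sample rate after interpolation by L:
fs_out = L * fs_in = 3 * 96000 = 288000 Hz

Step 2 — Nyquist frequency of the output stream:
f_Nyq = fs_out / 2 = 288000 / 2 = 144000.0 Hz

fs_out = 288000 Hz; f_Nyquist = 144000.0 Hz


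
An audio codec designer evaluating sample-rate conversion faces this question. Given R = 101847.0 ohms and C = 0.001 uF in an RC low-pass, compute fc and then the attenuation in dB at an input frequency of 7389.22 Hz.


Step 1 — cutoff frequency:
fc = 1 / (2*pi*R*C)
C = 0.001 uF = 1e-09 F
fc = 1 / (2*pi*101847.0*1e-09)
   = 1562.687 Hz

Step 2 — magnitude at f = 7389.22 Hz:
|H(f)| = 1 / sqrt(1 + (f/fc)^2)
f/fc = 7389.22 / 1562.687 = 4.728535
|H| = 1 / sqrt(1 + 22.359043) = 0.2069057
|H|_dB = 20*log10(0.2069057) = -13.68 dB

fc = 1562.687 Hz; |H(7389.22 Hz)| = -13.68 dB


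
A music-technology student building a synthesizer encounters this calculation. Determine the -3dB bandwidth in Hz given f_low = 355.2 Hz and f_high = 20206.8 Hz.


Bandwidth is the difference of -3dB frequencies:
BW = f_high - f_low
   = 20206.8 - 355.2
   = 19851.6 Hz

19851.6 Hz


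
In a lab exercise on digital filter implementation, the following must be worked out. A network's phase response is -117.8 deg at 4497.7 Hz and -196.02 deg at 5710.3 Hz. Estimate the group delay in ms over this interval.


Group delay from phase difference:
tau = -d(phi)/d(omega)
d(phi) = -78.22 deg = -1.365197 rad
d(omega) = 2*pi*(5710.3 - 4497.7) = 7618.9905 rad/s
tau = -(-1.365197) / 7618.9905
    = 0.1792 ms

0.1792 ms


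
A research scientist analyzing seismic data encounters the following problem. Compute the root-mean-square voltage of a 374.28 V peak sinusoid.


RMS voltage for a sinusoidal waveform:
V_rms = V_peak / sqrt(2)
      = 374.28 / 1.414214
      = 264.656 V

264.656 V


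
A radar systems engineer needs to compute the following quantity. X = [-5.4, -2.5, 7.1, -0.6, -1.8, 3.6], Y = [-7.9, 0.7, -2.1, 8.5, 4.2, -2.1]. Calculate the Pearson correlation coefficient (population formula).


Pearson correlation coefficient (population):
r = cov(X,Y) / (std(X) * std(Y))
Mean X = 0.0667, Mean Y = 0.2167
Cov(X,Y) = 0.948889
Std(X) = 4.130241, Std(Y) = 5.185369
r = 0.0443

0.0443


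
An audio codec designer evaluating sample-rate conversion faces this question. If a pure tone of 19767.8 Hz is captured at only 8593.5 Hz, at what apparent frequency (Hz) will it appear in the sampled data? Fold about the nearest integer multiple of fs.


Compute the nearest integer multiple of fs to the signal:
n = round(19767.8 / 8593.5) = 2
f_alias = |19767.8 - 2 * 8593.5|
        = |19767.8 - 17187.0|
        = 2580.8 Hz

2580.8


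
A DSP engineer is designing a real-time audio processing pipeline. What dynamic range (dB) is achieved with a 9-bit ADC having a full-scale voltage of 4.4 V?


Dynamic range from full-scale to LSB:
V_min = V_max / 2^bits = 4.4 / 2^9
DR = 20 * log10(V_max / V_min)
   = 20 * log10(2^9)
   = 20 * 9 * log10(2)
   = 54.19 dB

54.19 dB


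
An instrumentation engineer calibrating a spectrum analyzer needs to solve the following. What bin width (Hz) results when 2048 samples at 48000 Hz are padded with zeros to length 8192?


Frequency resolution after zero-padding:
N_padded = 2048 * 4 = 8192
df = fs / N_padded
   = 48000 / 8192
   = 5.8594 Hz

5.8594 Hz


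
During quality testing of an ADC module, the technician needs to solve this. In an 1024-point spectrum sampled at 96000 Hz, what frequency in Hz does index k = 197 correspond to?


Frequency of DFT bin k:
f_k = k * fs / N
    = 197 * 96000 / 1024
    = 18912000 / 1024
    = 18468.75 Hz

18468.75 Hz


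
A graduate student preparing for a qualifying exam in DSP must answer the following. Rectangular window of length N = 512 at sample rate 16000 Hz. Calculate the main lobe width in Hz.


Main lobe width for a rectangular window:
Width = 2 * fs / N
      = 2 * 16000 / 512
      = 32000 / 512
      = 62.5 Hz

62.5 Hz


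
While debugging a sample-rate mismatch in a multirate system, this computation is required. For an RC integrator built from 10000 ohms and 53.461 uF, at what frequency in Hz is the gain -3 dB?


Cutoff frequency of a first-order RC filter:
fc = 1 / (2 * pi * R * C)
C = 53.461 uF = 5.3461e-05 F
fc = 1 / (2 * pi * 10000 * 5.3461e-05)
   = 1 / 3.3590536970713
   = 0.297703 Hz

0.297703 Hz


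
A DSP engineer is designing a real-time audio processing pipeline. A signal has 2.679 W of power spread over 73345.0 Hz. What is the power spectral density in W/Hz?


Power spectral density:
PSD = P / BW
    = 2.679 / 73345.0
    = 3.653e-05 W/Hz

3.653e-05 W/Hz


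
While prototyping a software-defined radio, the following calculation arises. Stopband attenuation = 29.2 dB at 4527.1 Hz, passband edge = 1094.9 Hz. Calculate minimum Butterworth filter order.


Butterworth filter order formula:
n = log10(10^(A/10) - 1) / (2 * log10(f_stop/f_pass))
10^(29.2/10) - 1 = 830.7638
f_stop/f_pass = 4527.1 / 1094.9 = 4.1347
n = 2.368 -> ceil = 3

3


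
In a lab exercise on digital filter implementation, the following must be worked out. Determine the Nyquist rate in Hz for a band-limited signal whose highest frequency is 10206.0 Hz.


The Nyquist rate is twice the maximum frequency component.
fs_min = 2 * fmax
      = 2 * 10206.0
      = 20412.0 Hz

20412.0


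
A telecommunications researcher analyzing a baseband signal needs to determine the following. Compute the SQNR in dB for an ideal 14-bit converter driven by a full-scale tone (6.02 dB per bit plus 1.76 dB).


Theoretical SNR for a full-scale sinusoid:
SNR = 6.02 * N + 1.76
    = 6.02 * 14 + 1.76
    = 84.28 + 1.76
    = 86.04 dB

86.04 dB


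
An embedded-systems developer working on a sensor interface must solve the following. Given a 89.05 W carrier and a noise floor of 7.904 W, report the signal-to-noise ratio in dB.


SNR in decibels:
SNR = 10 * log10(Ps / Pn)
    = 10 * log10(89.05 / 7.904)
    = 10 * log10(11.2664)
    = 10 * 1.0518
    = 10.52 dB

10.52 dB


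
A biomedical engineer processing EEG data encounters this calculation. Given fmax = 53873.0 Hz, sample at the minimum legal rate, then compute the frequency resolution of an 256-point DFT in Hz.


Step 1 — Nyquist sampling rate:
fs = 2 * fmax = 2 * 53873.0 = 107746.0 Hz

Step 2 — DFT bin spacing:
df = fs / N = 107746.0 / 256 = 420.8828 Hz

420.8828 Hz


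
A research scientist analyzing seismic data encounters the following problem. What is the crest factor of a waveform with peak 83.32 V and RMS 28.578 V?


Crest factor is the ratio of peak to RMS:
CF = V_peak / V_rms
   = 83.32 / 28.578
   = 2.9155

2.9155


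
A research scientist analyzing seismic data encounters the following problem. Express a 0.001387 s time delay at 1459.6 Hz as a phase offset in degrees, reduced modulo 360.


Phase shift from frequency and time delay:
phi = 360 * f * t_delay
    = 360 * 1459.6 * 0.001387
    = 728.81 degrees
    mod 360 = 8.81 degrees

8.81 degrees


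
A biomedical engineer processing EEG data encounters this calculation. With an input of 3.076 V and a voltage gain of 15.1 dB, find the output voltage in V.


Output voltage from dB gain:
V_out = V_in * 10^(gain_dB / 20)
      = 3.076 * 10^(15.1 / 20)
      = 3.076 * 5.688529
      = 17.4979 V

17.4979 V


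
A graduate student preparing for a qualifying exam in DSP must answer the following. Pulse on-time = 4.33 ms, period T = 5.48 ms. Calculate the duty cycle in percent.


Duty cycle as a percentage:
DC = (t_on / T) * 100
   = (4.33 / 5.48) * 100
   = 0.790146 * 100
   = 79.01 %

79.01 %


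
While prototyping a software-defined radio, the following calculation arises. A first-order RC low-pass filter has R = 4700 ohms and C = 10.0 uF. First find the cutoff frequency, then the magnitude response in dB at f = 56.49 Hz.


Step 1 — cutoff frequency:
fc = 1 / (2*pi*R*C)
C = 10.0 uF = 1e-05 F
fc = 1 / (2*pi*4700*1e-05)
   = 3.38628 Hz

Step 2 — magnitude at f = 56.49 Hz:
|H(f)| = 1 / sqrt(1 + (f/fc)^2)
f/fc = 56.49 / 3.38628 = 16.682023
|H| = 1 / sqrt(1 + 278.289891) = 0.0598374
|H|_dB = 20*log10(0.0598374) = -24.46 dB

fc = 3.38628 Hz; |H(56.49 Hz)| = -24.46 dB


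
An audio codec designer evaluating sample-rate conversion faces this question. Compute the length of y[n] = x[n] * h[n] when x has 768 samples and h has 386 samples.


Linear convolution output length:
L = N + M - 1
  = 768 + 386 - 1
  = 1153 samples

1153


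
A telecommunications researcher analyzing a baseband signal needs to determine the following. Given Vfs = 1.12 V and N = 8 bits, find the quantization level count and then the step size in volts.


Step 1 — number of quantization levels:
L = 2^N = 2^8 = 256

Step 2 — LSB step size:
delta = Vfs / L
      = 1.12 / 256
      = 0.004375 V

Levels = 256; step size = 0.004375 V


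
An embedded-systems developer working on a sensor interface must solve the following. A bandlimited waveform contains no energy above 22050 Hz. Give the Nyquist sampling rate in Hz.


The Nyquist rate is twice the maximum frequency component.
fs_min = 2 * fmax
      = 2 * 22050
      = 44100 Hz

44100


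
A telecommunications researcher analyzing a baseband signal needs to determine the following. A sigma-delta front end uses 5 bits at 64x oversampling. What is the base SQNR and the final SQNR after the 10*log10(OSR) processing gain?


Step 1 — baseline SQNR at Nyquist:
SQNR_base = 6.02*N + 1.76
          = 6.02*5 + 1.76
          = 31.86 dB

Step 2 — oversampling processing gain:
G = 10*log10(OSR) = 10*log10(64) = 18.06 dB

Step 3 — total:
SQNR_total = 31.86 + 18.06 = 49.92 dB

Base SQNR = 31.86 dB; oversampled SQNR = 49.92 dB


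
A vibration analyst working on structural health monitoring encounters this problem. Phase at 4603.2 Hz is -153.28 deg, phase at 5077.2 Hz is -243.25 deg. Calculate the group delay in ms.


Group delay from phase difference:
tau = -d(phi)/d(omega)
d(phi) = -89.97 deg = -1.570273 rad
d(omega) = 2*pi*(5077.2 - 4603.2) = 2978.2298 rad/s
tau = -(-1.570273) / 2978.2298
    = 0.5273 ms

0.5273 ms


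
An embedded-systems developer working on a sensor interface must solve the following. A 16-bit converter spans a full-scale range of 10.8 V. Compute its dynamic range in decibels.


Dynamic range from full-scale to LSB:
V_min = V_max / 2^bits = 10.8 / 2^16
DR = 20 * log10(V_max / V_min)
   = 20 * log10(2^16)
   = 20 * 16 * log10(2)
   = 96.33 dB

96.33 dB


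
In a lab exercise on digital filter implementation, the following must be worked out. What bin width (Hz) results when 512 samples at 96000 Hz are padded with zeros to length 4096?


Frequency resolution after zero-padding:
N_padded = 512 * 8 = 4096
df = fs / N_padded
   = 96000 / 4096
   = 23.4375 Hz

23.4375 Hz


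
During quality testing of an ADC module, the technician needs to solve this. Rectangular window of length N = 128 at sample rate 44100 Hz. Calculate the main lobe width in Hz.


Main lobe width for a rectangular window:
Width = 2 * fs / N
      = 2 * 44100 / 128
      = 88200 / 128
      = 689.062 Hz

689.062 Hz


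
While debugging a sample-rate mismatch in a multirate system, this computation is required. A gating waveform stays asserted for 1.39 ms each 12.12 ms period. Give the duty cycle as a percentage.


Duty cycle as a percentage:
DC = (t_on / T) * 100
   = (1.39 / 12.12) * 100
   = 0.114686 * 100
   = 11.47 %

11.47 %


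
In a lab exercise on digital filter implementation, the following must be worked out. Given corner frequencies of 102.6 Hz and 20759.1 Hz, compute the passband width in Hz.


Bandwidth is the difference of -3dB frequencies:
BW = f_high - f_low
   = 20759.1 - 102.6
   = 20656.5 Hz

20656.5 Hz


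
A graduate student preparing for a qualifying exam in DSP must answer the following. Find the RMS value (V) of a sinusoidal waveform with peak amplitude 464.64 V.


RMS voltage for a sinusoidal waveform:
V_rms = V_peak / sqrt(2)
      = 464.64 / 1.414214
      = 328.55 V

328.55 V


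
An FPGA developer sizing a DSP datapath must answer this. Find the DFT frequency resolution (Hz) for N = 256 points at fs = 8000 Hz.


DFT frequency resolution:
df = fs / N
   = 8000 / 256
   = 31.25 Hz

31.25 Hz


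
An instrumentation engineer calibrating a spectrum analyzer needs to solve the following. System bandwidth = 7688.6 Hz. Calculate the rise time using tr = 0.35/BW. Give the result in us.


Rise time from bandwidth relationship:
tr = 0.35 / BW
   = 0.35 / 7688.6
   = 4.552194158e-05 s
   = 45.5219 us

45.5219 us


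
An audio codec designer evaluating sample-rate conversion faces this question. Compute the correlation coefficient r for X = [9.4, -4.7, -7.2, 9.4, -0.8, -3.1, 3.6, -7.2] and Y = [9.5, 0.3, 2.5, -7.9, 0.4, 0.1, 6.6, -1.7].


Pearson correlation coefficient (population):
r = cov(X,Y) / (std(X) * std(Y))
Mean X = -0.075, Mean Y = 1.225
Cov(X,Y) = 3.966875
Std(X) = 6.380194, Std(Y) = 4.91954
r = 0.1264

0.1264


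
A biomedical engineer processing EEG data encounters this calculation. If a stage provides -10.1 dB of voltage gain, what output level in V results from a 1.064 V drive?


Output voltage from dB gain:
V_out = V_in * 10^(gain_dB / 20)
      = 1.064 * 10^(-10.1 / 20)
      = 1.064 * 0.312608
      = 0.3326 V

0.3326 V


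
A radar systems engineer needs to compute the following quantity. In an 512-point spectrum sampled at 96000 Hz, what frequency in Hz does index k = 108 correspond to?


Frequency of DFT bin k:
f_k = k * fs / N
    = 108 * 96000 / 512
    = 10368000 / 512
    = 20250.0 Hz

20250.0 Hz


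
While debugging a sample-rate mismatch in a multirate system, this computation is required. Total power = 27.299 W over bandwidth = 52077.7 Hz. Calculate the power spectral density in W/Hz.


Power spectral density:
PSD = P / BW
    = 27.299 / 52077.7
    = 0.0005242 W/Hz

0.0005242 W/Hz


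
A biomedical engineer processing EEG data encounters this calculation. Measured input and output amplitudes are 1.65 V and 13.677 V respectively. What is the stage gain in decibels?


Voltage gain in dB:
G = 20 * log10(Vout / Vin)
  = 20 * log10(13.677 / 1.65)
  = 20 * log10(8.289091)
  = 20 * 0.918507
  = 18.37 dB

18.37 dB
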